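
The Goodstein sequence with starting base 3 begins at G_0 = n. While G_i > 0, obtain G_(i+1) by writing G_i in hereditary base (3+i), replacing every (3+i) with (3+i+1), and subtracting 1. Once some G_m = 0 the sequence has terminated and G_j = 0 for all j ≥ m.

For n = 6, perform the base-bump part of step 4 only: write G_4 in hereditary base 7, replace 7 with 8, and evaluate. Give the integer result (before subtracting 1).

6 —HB3→ 2·3 —bump→ 2·4 = 8 —(−1)→ 7
7 —HB4→ 4 + 3 —bump→ 5 + 3 = 8 —(−1)→ 7
7 —HB5→ 5 + 2 —bump→ 6 + 2 = 8 —(−1)→ 7
7 —HB6→ 6 + 1 —bump→ 7 + 1 = 8 —(−1)→ 7
7 —HB7→ 7 —bump→ 8 = 8 —(−1)→ 7

8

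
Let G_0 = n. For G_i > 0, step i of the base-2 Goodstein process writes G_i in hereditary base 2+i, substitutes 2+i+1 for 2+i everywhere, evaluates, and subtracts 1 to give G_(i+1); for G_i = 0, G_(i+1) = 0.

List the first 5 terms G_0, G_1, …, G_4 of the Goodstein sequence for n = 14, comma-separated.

14, 110, 1281, 18750, 326591

G_0=14  [base 2] 2^(2 + 1) + 2^2 + 2  →[2↦3]→  3^(3 + 1) + 3^3 + 3 = 111  −1 ⇒ G_1=110
G_1=110  [base 3] 3^(3 + 1) + 3^3 + 2  →[3↦4]→  4^(4 + 1) + 4^4 + 2 = 1282  −1 ⇒ G_2=1281
G_2=1281  [base 4] 4^(4 + 1) + 4^4 + 1  →[4↦5]→  5^(5 + 1) + 5^5 + 1 = 18751  −1 ⇒ G_3=18750
G_3=18750  [base 5] 5^(5 + 1) + 5^5  →[5↦6]→  6^(6 + 1) + 6^6 = 326592  −1 ⇒ G_4=326591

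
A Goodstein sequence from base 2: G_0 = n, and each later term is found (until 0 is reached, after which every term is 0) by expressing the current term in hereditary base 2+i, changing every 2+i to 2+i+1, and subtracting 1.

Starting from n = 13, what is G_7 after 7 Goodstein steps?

(0) 13|_2 = 2^(2 + 1) + 2^2 + 1 ↦ 3^(3 + 1) + 3^3 + 1|_3 = 109 ⇒ 108
(1) 108|_3 = 3^(3 + 1) + 3^3 ↦ 4^(4 + 1) + 4^4|_4 = 1280 ⇒ 1279
(2) 1279|_4 = 4^(4 + 1) + 3·4^3 + 3·4^2 + 3·4 + 3 ↦ 5^(5 + 1) + 3·5^3 + 3·5^2 + 3·5 + 3|_5 = 16093 ⇒ 16092
(3) 16092|_5 = 5^(5 + 1) + 3·5^3 + 3·5^2 + 3·5 + 2 ↦ 6^(6 + 1) + 3·6^3 + 3·6^2 + 3·6 + 2|_6 = 280712 ⇒ 280711
(4) 280711|_6 = 6^(6 + 1) + 3·6^3 + 3·6^2 + 3·6 + 1 ↦ 7^(7 + 1) + 3·7^3 + 3·7^2 + 3·7 + 1|_7 = 5765999 ⇒ 5765998
(5) 5765998|_7 = 7^(7 + 1) + 3·7^3 + 3·7^2 + 3·7 ↦ 8^(8 + 1) + 3·8^3 + 3·8^2 + 3·8|_8 = 134219480 ⇒ 134219479
(6) 134219479|_8 = 8^(8 + 1) + 3·8^3 + 3·8^2 + 2·8 + 7 ↦ 9^(9 + 1) + 3·9^3 + 3·9^2 + 2·9 + 7|_9 = 3486786856 ⇒ 3486786855
(7) 3486786855|_9 = 9^(9 + 1) + 3·9^3 + 3·9^2 + 2·9 + 6 ↦ 10^(10 + 1) + 3·10^3 + 3·10^2 + 2·10 + 6|_10 = 100000003326 ⇒ 100000003325

3486786855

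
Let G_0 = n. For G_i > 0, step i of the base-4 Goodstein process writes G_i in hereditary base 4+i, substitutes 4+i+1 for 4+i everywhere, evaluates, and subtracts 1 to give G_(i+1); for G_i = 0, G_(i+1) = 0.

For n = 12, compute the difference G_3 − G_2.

1

G_0 = 12. HB_4(12) = 3·4. Bump = 15. G_1 = 14.
G_1 = 14. HB_5(14) = 2·5 + 4. Bump = 16. G_2 = 15.
G_2 = 15. HB_6(15) = 2·6 + 3. Bump = 17. G_3 = 16.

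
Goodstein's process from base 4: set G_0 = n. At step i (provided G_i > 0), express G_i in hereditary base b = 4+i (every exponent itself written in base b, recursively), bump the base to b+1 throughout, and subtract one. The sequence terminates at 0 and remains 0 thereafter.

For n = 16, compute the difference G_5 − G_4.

G_0 = 16. HB_4(16) = 4^2. Bump = 25. G_1 = 24.
G_1 = 24. HB_5(24) = 4·5 + 4. Bump = 28. G_2 = 27.
G_2 = 27. HB_6(27) = 4·6 + 3. Bump = 31. G_3 = 30.
G_3 = 30. HB_7(30) = 4·7 + 2. Bump = 34. G_4 = 33.
G_4 = 33. HB_8(33) = 4·8 + 1. Bump = 37. G_5 = 36.

3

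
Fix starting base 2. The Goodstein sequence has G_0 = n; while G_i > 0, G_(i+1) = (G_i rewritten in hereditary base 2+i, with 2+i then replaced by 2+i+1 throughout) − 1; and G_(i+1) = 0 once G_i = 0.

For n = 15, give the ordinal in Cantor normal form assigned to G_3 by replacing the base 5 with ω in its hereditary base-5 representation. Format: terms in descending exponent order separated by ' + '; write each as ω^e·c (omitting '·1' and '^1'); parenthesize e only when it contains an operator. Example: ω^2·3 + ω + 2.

15 —HB2→ 2^(2 + 1) + 2^2 + 2 + 1 —bump→ 3^(3 + 1) + 3^3 + 3 + 1 = 112 —(−1)→ 111
111 —HB3→ 3^(3 + 1) + 3^3 + 3 —bump→ 4^(4 + 1) + 4^4 + 4 = 1284 —(−1)→ 1283
1283 —HB4→ 4^(4 + 1) + 4^4 + 3 —bump→ 5^(5 + 1) + 5^5 + 3 = 18753 —(−1)→ 18752
18752 —HB5→ 5^(5 + 1) + 5^5 + 2 —bump→ 6^(6 + 1) + 6^6 + 2 = 326594 —(−1)→ 326593

ω^(ω + 1) + ω^ω + 2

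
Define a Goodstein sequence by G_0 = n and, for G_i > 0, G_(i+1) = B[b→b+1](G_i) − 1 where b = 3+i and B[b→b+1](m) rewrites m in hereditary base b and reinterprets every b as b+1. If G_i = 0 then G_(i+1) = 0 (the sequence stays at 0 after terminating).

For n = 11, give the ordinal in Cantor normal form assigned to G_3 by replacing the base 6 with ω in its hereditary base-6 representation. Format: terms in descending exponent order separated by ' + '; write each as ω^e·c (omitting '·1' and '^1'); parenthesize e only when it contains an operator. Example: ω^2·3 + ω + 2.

ω·5 + 5

(0) 11|_3 = 3^2 + 2 ↦ 4^2 + 2|_4 = 18 ⇒ 17
(1) 17|_4 = 4^2 + 1 ↦ 5^2 + 1|_5 = 26 ⇒ 25
(2) 25|_5 = 5^2 ↦ 6^2|_6 = 36 ⇒ 35
(3) 35|_6 = 5·6 + 5 ↦ 5·7 + 5|_7 = 40 ⇒ 39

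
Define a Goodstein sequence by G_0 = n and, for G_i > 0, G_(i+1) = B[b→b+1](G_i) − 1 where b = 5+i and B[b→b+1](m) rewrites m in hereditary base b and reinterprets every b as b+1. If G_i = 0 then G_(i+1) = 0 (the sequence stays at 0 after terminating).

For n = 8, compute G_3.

8

base 5: 8 = 5 + 3; at 6: 6 + 3 = 9; next = 8
base 6: 8 = 6 + 2; at 7: 7 + 2 = 9; next = 8
base 7: 8 = 7 + 1; at 8: 8 + 1 = 9; next = 8
base 8: 8 = 8; at 9: 9 = 9; next = 8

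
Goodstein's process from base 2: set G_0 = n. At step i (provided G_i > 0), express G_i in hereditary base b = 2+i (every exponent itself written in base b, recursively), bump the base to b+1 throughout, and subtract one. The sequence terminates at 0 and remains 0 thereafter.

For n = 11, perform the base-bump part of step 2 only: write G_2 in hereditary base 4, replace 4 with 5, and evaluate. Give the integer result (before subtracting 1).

i=0: 11 = 2^(2 + 1) + 2 + 1 (b=2); 2→3: 3^(3 + 1) + 3 + 1 = 85; 85−1 = 84
i=1: 84 = 3^(3 + 1) + 3 (b=3); 3→4: 4^(4 + 1) + 4 = 1028; 1028−1 = 1027
i=2: 1027 = 4^(4 + 1) + 3 (b=4); 4→5: 5^(5 + 1) + 3 = 15628; 15628−1 = 15627

15628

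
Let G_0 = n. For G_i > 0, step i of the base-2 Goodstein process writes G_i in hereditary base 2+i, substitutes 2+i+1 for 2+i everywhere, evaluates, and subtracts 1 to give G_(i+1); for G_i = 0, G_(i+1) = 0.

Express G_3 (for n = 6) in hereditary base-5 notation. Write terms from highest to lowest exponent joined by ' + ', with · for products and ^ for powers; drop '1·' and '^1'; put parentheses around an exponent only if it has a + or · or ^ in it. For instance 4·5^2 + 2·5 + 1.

G_0 = 6. HB_2(6) = 2^2 + 2. Bump = 30. G_1 = 29.
G_1 = 29. HB_3(29) = 3^3 + 2. Bump = 258. G_2 = 257.
G_2 = 257. HB_4(257) = 4^4 + 1. Bump = 3126. G_3 = 3125.
G_3 = 3125. HB_5(3125) = 5^5. Bump = 46656. G_4 = 46655.

5^5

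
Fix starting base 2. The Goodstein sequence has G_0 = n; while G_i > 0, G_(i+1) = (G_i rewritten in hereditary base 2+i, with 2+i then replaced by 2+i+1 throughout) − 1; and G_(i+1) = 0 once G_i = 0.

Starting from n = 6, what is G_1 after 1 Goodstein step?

[0] 6 ≡ 2^2 + 2 (base 2). Lift 3: 30. −1: 29.
[1] 29 ≡ 3^3 + 2 (base 3). Lift 4: 258. −1: 257.

29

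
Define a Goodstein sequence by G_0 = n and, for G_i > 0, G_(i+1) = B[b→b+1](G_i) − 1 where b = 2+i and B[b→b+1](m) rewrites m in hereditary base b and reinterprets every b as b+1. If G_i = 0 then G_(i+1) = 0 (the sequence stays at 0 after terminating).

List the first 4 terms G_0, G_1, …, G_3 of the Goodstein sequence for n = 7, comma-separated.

7, 30, 259, 3127

(0) 7|_2 = 2^2 + 2 + 1 ↦ 3^3 + 3 + 1|_3 = 31 ⇒ 30
(1) 30|_3 = 3^3 + 3 ↦ 4^4 + 4|_4 = 260 ⇒ 259
(2) 259|_4 = 4^4 + 3 ↦ 5^5 + 3|_5 = 3128 ⇒ 3127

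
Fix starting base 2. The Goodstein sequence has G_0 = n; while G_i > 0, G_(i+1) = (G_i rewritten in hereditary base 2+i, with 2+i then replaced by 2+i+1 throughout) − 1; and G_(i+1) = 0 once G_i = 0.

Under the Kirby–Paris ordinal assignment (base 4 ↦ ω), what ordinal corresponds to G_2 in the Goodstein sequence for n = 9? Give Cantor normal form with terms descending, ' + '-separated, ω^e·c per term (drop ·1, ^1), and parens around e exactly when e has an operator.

ω^ω·3 + ω^3·3 + ω^2·3 + ω·3 + 3

G_0 = 9. HB_2(9) = 2^(2 + 1) + 1. Bump = 82. G_1 = 81.
G_1 = 81. HB_3(81) = 3^(3 + 1). Bump = 1024. G_2 = 1023.
G_2 = 1023. HB_4(1023) = 3·4^4 + 3·4^3 + 3·4^2 + 3·4 + 3. Bump = 9843. G_3 = 9842.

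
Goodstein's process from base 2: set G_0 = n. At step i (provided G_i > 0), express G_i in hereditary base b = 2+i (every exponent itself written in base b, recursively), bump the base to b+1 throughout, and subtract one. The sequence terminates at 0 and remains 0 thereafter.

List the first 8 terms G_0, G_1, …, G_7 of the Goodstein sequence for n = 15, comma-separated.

15 —HB2→ 2^(2 + 1) + 2^2 + 2 + 1 —bump→ 3^(3 + 1) + 3^3 + 3 + 1 = 112 —(−1)→ 111
111 —HB3→ 3^(3 + 1) + 3^3 + 3 —bump→ 4^(4 + 1) + 4^4 + 4 = 1284 —(−1)→ 1283
1283 —HB4→ 4^(4 + 1) + 4^4 + 3 —bump→ 5^(5 + 1) + 5^5 + 3 = 18753 —(−1)→ 18752
18752 —HB5→ 5^(5 + 1) + 5^5 + 2 —bump→ 6^(6 + 1) + 6^6 + 2 = 326594 —(−1)→ 326593
326593 —HB6→ 6^(6 + 1) + 6^6 + 1 —bump→ 7^(7 + 1) + 7^7 + 1 = 6588345 —(−1)→ 6588344
6588344 —HB7→ 7^(7 + 1) + 7^7 —bump→ 8^(8 + 1) + 8^8 = 150994944 —(−1)→ 150994943
150994943 —HB8→ 8^(8 + 1) + 7·8^7 + 7·8^6 + 7·8^5 + 7·8^4 + 7·8^3 + 7·8^2 + 7·8 + 7 —bump→ 9^(9 + 1) + 7·9^7 + 7·9^6 + 7·9^5 + 7·9^4 + 7·9^3 + 7·9^2 + 7·9 + 7 = 3524450281 —(−1)→ 3524450280

15, 111, 1283, 18752, 326593, 6588344, 150994943, 3524450280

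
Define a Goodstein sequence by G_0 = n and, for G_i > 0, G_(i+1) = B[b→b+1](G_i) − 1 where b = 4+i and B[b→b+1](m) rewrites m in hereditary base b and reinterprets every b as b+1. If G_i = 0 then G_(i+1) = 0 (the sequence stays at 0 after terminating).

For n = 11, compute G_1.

step 0: 11 = 2·4 + 3; sub 5 for 4: 2·5 + 3; = 13; G_1 = 13−1 = 12
step 1: 12 = 2·5 + 2; sub 6 for 5: 2·6 + 2; = 14; G_2 = 14−1 = 13

12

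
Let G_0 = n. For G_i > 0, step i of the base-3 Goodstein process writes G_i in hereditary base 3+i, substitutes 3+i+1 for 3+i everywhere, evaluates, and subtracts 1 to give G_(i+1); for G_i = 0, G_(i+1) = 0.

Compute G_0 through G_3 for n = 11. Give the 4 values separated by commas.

[0] 11 ≡ 3^2 + 2 (base 3). Lift 4: 18. −1: 17.
[1] 17 ≡ 4^2 + 1 (base 4). Lift 5: 26. −1: 25.
[2] 25 ≡ 5^2 (base 5). Lift 6: 36. −1: 35.

11, 17, 25, 35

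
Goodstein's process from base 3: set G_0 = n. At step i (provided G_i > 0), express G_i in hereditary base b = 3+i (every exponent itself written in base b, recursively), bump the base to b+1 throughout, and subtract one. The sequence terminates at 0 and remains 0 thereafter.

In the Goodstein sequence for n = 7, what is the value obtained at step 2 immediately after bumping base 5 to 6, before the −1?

10

G_0=7  [base 3] 2·3 + 1  →[3↦4]→  2·4 + 1 = 9  −1 ⇒ G_1=8
G_1=8  [base 4] 2·4  →[4↦5]→  2·5 = 10  −1 ⇒ G_2=9
G_2=9  [base 5] 5 + 4  →[5↦6]→  6 + 4 = 10  −1 ⇒ G_3=9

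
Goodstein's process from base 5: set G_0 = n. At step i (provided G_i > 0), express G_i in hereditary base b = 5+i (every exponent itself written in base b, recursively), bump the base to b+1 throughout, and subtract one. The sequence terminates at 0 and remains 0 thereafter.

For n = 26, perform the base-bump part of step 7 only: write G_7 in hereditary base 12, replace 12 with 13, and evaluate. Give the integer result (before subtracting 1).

26 —HB5→ 5^2 + 1 —bump→ 6^2 + 1 = 37 —(−1)→ 36
36 —HB6→ 6^2 —bump→ 7^2 = 49 —(−1)→ 48
48 —HB7→ 6·7 + 6 —bump→ 6·8 + 6 = 54 —(−1)→ 53
53 —HB8→ 6·8 + 5 —bump→ 6·9 + 5 = 59 —(−1)→ 58
58 —HB9→ 6·9 + 4 —bump→ 6·10 + 4 = 64 —(−1)→ 63
63 —HB10→ 6·10 + 3 —bump→ 6·11 + 3 = 69 —(−1)→ 68
68 —HB11→ 6·11 + 2 —bump→ 6·12 + 2 = 74 —(−1)→ 73
73 —HB12→ 6·12 + 1 —bump→ 6·13 + 1 = 79 —(−1)→ 78

79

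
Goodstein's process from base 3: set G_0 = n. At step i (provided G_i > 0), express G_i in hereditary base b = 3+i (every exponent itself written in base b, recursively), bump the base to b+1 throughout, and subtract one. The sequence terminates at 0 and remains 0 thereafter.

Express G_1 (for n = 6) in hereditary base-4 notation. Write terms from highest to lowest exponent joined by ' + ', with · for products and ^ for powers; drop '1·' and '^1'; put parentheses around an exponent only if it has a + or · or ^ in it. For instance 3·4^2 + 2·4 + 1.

G_0 = 6. HB_3(6) = 2·3. Bump = 8. G_1 = 7.
G_1 = 7. HB_4(7) = 4 + 3. Bump = 8. G_2 = 7.

4 + 3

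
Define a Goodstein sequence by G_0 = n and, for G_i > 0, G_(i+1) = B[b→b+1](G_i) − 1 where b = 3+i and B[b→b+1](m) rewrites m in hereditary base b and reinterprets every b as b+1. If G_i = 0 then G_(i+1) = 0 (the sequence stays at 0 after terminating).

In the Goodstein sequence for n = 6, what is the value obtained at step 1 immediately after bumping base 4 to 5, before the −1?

base 3: 6 = 2·3; at 4: 2·4 = 8; next = 7
base 4: 7 = 4 + 3; at 5: 5 + 3 = 8; next = 7

8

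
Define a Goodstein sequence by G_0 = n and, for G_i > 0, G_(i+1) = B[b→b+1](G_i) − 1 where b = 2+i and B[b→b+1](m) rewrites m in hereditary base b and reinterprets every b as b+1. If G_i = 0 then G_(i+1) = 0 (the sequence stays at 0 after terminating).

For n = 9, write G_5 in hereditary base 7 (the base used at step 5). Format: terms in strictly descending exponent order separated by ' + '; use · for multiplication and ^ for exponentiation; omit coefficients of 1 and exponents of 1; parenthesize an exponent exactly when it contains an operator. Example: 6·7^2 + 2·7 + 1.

G_0=9  [base 2] 2^(2 + 1) + 1  →[2↦3]→  3^(3 + 1) + 1 = 82  −1 ⇒ G_1=81
G_1=81  [base 3] 3^(3 + 1)  →[3↦4]→  4^(4 + 1) = 1024  −1 ⇒ G_2=1023
G_2=1023  [base 4] 3·4^4 + 3·4^3 + 3·4^2 + 3·4 + 3  →[4↦5]→  3·5^5 + 3·5^3 + 3·5^2 + 3·5 + 3 = 9843  −1 ⇒ G_3=9842
G_3=9842  [base 5] 3·5^5 + 3·5^3 + 3·5^2 + 3·5 + 2  →[5↦6]→  3·6^6 + 3·6^3 + 3·6^2 + 3·6 + 2 = 140744  −1 ⇒ G_4=140743
G_4=140743  [base 6] 3·6^6 + 3·6^3 + 3·6^2 + 3·6 + 1  →[6↦7]→  3·7^7 + 3·7^3 + 3·7^2 + 3·7 + 1 = 2471827  −1 ⇒ G_5=2471826
G_5=2471826  [base 7] 3·7^7 + 3·7^3 + 3·7^2 + 3·7  →[7↦8]→  3·8^8 + 3·8^3 + 3·8^2 + 3·8 = 50333400  −1 ⇒ G_6=50333399

3·7^7 + 3·7^3 + 3·7^2 + 3·7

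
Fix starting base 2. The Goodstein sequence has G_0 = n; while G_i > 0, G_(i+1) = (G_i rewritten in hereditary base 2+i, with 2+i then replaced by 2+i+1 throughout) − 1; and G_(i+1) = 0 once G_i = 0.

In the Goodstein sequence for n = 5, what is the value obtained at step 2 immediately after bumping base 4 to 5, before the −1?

base 2: 5 = 2^2 + 1; at 3: 3^3 + 1 = 28; next = 27
base 3: 27 = 3^3; at 4: 4^4 = 256; next = 255
base 4: 255 = 3·4^3 + 3·4^2 + 3·4 + 3; at 5: 3·5^3 + 3·5^2 + 3·5 + 3 = 468; next = 467

468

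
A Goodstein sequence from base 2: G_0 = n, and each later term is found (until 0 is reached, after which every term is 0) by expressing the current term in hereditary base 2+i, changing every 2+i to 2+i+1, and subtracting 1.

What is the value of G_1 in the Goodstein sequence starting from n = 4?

26

(0) 4|_2 = 2^2 ↦ 3^3|_3 = 27 ⇒ 26
(1) 26|_3 = 2·3^2 + 2·3 + 2 ↦ 2·4^2 + 2·4 + 2|_4 = 42 ⇒ 41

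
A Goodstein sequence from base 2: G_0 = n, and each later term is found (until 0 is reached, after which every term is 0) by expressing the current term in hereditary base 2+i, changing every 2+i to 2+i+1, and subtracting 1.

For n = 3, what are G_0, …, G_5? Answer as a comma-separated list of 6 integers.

3, 3, 3, 2, 1, 0

G_0=3  [base 2] 2 + 1  →[2↦3]→  3 + 1 = 4  −1 ⇒ G_1=3
G_1=3  [base 3] 3  →[3↦4]→  4 = 4  −1 ⇒ G_2=3
G_2=3  [base 4] 3  →[4↦5]→  3 = 3  −1 ⇒ G_3=2
G_3=2  [base 5] 2  →[5↦6]→  2 = 2  −1 ⇒ G_4=1
G_4=1  [base 6] 1  →[6↦7]→  1 = 1  −1 ⇒ G_5=0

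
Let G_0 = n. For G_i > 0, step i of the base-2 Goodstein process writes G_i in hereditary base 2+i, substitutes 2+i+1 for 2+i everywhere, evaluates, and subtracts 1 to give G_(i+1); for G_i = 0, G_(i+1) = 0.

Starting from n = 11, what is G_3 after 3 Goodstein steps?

15627

G_0 = 11. HB_2(11) = 2^(2 + 1) + 2 + 1. Bump = 85. G_1 = 84.
G_1 = 84. HB_3(84) = 3^(3 + 1) + 3. Bump = 1028. G_2 = 1027.
G_2 = 1027. HB_4(1027) = 4^(4 + 1) + 3. Bump = 15628. G_3 = 15627.
G_3 = 15627. HB_5(15627) = 5^(5 + 1) + 2. Bump = 279938. G_4 = 279937.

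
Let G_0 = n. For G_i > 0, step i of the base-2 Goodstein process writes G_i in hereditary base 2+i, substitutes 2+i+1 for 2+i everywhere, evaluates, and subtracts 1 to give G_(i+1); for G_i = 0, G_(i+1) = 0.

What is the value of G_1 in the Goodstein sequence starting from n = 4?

[0] 4 ≡ 2^2 (base 2). Lift 3: 27. −1: 26.
[1] 26 ≡ 2·3^2 + 2·3 + 2 (base 3). Lift 4: 42. −1: 41.

26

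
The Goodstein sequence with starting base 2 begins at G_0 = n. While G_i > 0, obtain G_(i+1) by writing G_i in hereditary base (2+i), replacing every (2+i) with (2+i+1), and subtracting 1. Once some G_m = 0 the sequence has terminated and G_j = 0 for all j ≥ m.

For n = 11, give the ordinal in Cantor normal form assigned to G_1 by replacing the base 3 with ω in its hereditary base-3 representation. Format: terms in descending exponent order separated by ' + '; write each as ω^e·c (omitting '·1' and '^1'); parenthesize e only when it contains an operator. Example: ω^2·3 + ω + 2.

[0] 11 ≡ 2^(2 + 1) + 2 + 1 (base 2). Lift 3: 85. −1: 84.
[1] 84 ≡ 3^(3 + 1) + 3 (base 3). Lift 4: 1028. −1: 1027.

ω^(ω + 1) + ω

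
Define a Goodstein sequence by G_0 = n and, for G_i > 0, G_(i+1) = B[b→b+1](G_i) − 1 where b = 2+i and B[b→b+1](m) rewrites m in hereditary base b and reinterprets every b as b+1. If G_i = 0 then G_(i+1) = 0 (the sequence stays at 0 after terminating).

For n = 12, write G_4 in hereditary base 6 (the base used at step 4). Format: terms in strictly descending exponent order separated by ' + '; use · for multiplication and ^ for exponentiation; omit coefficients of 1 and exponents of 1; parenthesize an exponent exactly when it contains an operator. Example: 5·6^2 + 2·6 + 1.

i=0: 12 = 2^(2 + 1) + 2^2 (b=2); 2→3: 3^(3 + 1) + 3^3 = 108; 108−1 = 107
i=1: 107 = 3^(3 + 1) + 2·3^2 + 2·3 + 2 (b=3); 3→4: 4^(4 + 1) + 2·4^2 + 2·4 + 2 = 1066; 1066−1 = 1065
i=2: 1065 = 4^(4 + 1) + 2·4^2 + 2·4 + 1 (b=4); 4→5: 5^(5 + 1) + 2·5^2 + 2·5 + 1 = 15686; 15686−1 = 15685
i=3: 15685 = 5^(5 + 1) + 2·5^2 + 2·5 (b=5); 5→6: 6^(6 + 1) + 2·6^2 + 2·6 = 280020; 280020−1 = 280019

6^(6 + 1) + 2·6^2 + 6 + 5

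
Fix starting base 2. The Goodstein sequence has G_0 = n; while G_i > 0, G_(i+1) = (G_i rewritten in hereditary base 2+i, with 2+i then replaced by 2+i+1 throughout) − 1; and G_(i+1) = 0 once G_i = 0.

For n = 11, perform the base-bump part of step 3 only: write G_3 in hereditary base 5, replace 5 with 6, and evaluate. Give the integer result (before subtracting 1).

279938

(0) 11|_2 = 2^(2 + 1) + 2 + 1 ↦ 3^(3 + 1) + 3 + 1|_3 = 85 ⇒ 84
(1) 84|_3 = 3^(3 + 1) + 3 ↦ 4^(4 + 1) + 4|_4 = 1028 ⇒ 1027
(2) 1027|_4 = 4^(4 + 1) + 3 ↦ 5^(5 + 1) + 3|_5 = 15628 ⇒ 15627
(3) 15627|_5 = 5^(5 + 1) + 2 ↦ 6^(6 + 1) + 2|_6 = 279938 ⇒ 279937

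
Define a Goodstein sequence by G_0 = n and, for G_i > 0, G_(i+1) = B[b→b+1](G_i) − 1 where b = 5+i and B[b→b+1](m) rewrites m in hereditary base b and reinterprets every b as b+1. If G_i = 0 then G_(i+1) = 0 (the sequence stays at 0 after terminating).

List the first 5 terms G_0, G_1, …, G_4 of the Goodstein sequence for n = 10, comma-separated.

10, 11, 11, 11, 11

(0) 10|_5 = 2·5 ↦ 2·6|_6 = 12 ⇒ 11
(1) 11|_6 = 6 + 5 ↦ 7 + 5|_7 = 12 ⇒ 11
(2) 11|_7 = 7 + 4 ↦ 8 + 4|_8 = 12 ⇒ 11
(3) 11|_8 = 8 + 3 ↦ 9 + 3|_9 = 12 ⇒ 11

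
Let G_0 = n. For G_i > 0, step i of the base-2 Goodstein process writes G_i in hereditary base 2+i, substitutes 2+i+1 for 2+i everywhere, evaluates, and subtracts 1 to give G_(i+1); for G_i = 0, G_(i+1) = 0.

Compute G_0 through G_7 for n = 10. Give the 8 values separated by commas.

10 —HB2→ 2^(2 + 1) + 2 —bump→ 3^(3 + 1) + 3 = 84 —(−1)→ 83
83 —HB3→ 3^(3 + 1) + 2 —bump→ 4^(4 + 1) + 2 = 1026 —(−1)→ 1025
1025 —HB4→ 4^(4 + 1) + 1 —bump→ 5^(5 + 1) + 1 = 15626 —(−1)→ 15625
15625 —HB5→ 5^(5 + 1) —bump→ 6^(6 + 1) = 279936 —(−1)→ 279935
279935 —HB6→ 5·6^6 + 5·6^5 + 5·6^4 + 5·6^3 + 5·6^2 + 5·6 + 5 —bump→ 5·7^7 + 5·7^5 + 5·7^4 + 5·7^3 + 5·7^2 + 5·7 + 5 = 4215755 —(−1)→ 4215754
4215754 —HB7→ 5·7^7 + 5·7^5 + 5·7^4 + 5·7^3 + 5·7^2 + 5·7 + 4 —bump→ 5·8^8 + 5·8^5 + 5·8^4 + 5·8^3 + 5·8^2 + 5·8 + 4 = 84073324 —(−1)→ 84073323
84073323 —HB8→ 5·8^8 + 5·8^5 + 5·8^4 + 5·8^3 + 5·8^2 + 5·8 + 3 —bump→ 5·9^9 + 5·9^5 + 5·9^4 + 5·9^3 + 5·9^2 + 5·9 + 3 = 1937434593 —(−1)→ 1937434592

10, 83, 1025, 15625, 279935, 4215754, 84073323, 1937434592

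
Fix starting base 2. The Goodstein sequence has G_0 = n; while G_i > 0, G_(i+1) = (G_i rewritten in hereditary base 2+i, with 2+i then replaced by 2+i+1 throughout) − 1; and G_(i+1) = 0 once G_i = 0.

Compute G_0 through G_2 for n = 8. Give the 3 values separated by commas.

base 2: 8 = 2^(2 + 1); at 3: 3^(3 + 1) = 81; next = 80
base 3: 80 = 2·3^3 + 2·3^2 + 2·3 + 2; at 4: 2·4^4 + 2·4^2 + 2·4 + 2 = 554; next = 553

8, 80, 553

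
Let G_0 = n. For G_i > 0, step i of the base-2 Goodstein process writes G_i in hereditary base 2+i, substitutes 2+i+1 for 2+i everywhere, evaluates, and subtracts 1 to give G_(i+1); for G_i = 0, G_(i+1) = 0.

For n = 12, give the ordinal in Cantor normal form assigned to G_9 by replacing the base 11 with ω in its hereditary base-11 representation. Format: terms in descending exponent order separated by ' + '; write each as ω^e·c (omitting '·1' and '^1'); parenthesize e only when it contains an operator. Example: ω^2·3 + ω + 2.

ω^(ω + 1) + ω^2·2 + ω

i=0: 12 = 2^(2 + 1) + 2^2 (b=2); 2→3: 3^(3 + 1) + 3^3 = 108; 108−1 = 107
i=1: 107 = 3^(3 + 1) + 2·3^2 + 2·3 + 2 (b=3); 3→4: 4^(4 + 1) + 2·4^2 + 2·4 + 2 = 1066; 1066−1 = 1065
i=2: 1065 = 4^(4 + 1) + 2·4^2 + 2·4 + 1 (b=4); 4→5: 5^(5 + 1) + 2·5^2 + 2·5 + 1 = 15686; 15686−1 = 15685
i=3: 15685 = 5^(5 + 1) + 2·5^2 + 2·5 (b=5); 5→6: 6^(6 + 1) + 2·6^2 + 2·6 = 280020; 280020−1 = 280019
i=4: 280019 = 6^(6 + 1) + 2·6^2 + 6 + 5 (b=6); 6→7: 7^(7 + 1) + 2·7^2 + 7 + 5 = 5764911; 5764911−1 = 5764910
i=5: 5764910 = 7^(7 + 1) + 2·7^2 + 7 + 4 (b=7); 7→8: 8^(8 + 1) + 2·8^2 + 8 + 4 = 134217868; 134217868−1 = 134217867
i=6: 134217867 = 8^(8 + 1) + 2·8^2 + 8 + 3 (b=8); 8→9: 9^(9 + 1) + 2·9^2 + 9 + 3 = 3486784575; 3486784575−1 = 3486784574
i=7: 3486784574 = 9^(9 + 1) + 2·9^2 + 9 + 2 (b=9); 9→10: 10^(10 + 1) + 2·10^2 + 10 + 2 = 100000000212; 100000000212−1 = 100000000211
i=8: 100000000211 = 10^(10 + 1) + 2·10^2 + 10 + 1 (b=10); 10→11: 11^(11 + 1) + 2·11^2 + 11 + 1 = 3138428376975; 3138428376975−1 = 3138428376974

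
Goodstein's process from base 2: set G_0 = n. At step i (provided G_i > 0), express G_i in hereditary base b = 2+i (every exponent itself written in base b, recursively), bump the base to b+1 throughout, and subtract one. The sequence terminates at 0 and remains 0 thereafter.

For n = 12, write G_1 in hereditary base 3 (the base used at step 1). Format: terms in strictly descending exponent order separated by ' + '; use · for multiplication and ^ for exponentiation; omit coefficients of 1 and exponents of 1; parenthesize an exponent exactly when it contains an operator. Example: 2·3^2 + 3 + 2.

(0) 12|_2 = 2^(2 + 1) + 2^2 ↦ 3^(3 + 1) + 3^3|_3 = 108 ⇒ 107
(1) 107|_3 = 3^(3 + 1) + 2·3^2 + 2·3 + 2 ↦ 4^(4 + 1) + 2·4^2 + 2·4 + 2|_4 = 1066 ⇒ 1065

3^(3 + 1) + 2·3^2 + 2·3 + 2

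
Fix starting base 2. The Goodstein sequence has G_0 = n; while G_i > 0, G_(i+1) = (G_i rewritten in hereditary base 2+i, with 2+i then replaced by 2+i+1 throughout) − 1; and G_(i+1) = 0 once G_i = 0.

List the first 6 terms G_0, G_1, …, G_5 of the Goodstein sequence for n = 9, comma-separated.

base 2: 9 = 2^(2 + 1) + 1; at 3: 3^(3 + 1) + 1 = 82; next = 81
base 3: 81 = 3^(3 + 1); at 4: 4^(4 + 1) = 1024; next = 1023
base 4: 1023 = 3·4^4 + 3·4^3 + 3·4^2 + 3·4 + 3; at 5: 3·5^5 + 3·5^3 + 3·5^2 + 3·5 + 3 = 9843; next = 9842
base 5: 9842 = 3·5^5 + 3·5^3 + 3·5^2 + 3·5 + 2; at 6: 3·6^6 + 3·6^3 + 3·6^2 + 3·6 + 2 = 140744; next = 140743
base 6: 140743 = 3·6^6 + 3·6^3 + 3·6^2 + 3·6 + 1; at 7: 3·7^7 + 3·7^3 + 3·7^2 + 3·7 + 1 = 2471827; next = 2471826

9, 81, 1023, 9842, 140743, 2471826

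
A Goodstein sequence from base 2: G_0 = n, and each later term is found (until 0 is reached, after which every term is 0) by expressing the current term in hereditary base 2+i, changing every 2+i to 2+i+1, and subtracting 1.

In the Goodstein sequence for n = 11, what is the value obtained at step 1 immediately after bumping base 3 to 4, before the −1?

11 —HB2→ 2^(2 + 1) + 2 + 1 —bump→ 3^(3 + 1) + 3 + 1 = 85 —(−1)→ 84
84 —HB3→ 3^(3 + 1) + 3 —bump→ 4^(4 + 1) + 4 = 1028 —(−1)→ 1027

1028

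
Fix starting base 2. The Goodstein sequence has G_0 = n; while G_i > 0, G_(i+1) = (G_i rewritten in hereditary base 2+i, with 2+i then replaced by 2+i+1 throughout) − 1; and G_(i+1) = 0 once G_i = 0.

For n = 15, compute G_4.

base 2: 15 = 2^(2 + 1) + 2^2 + 2 + 1; at 3: 3^(3 + 1) + 3^3 + 3 + 1 = 112; next = 111
base 3: 111 = 3^(3 + 1) + 3^3 + 3; at 4: 4^(4 + 1) + 4^4 + 4 = 1284; next = 1283
base 4: 1283 = 4^(4 + 1) + 4^4 + 3; at 5: 5^(5 + 1) + 5^5 + 3 = 18753; next = 18752
base 5: 18752 = 5^(5 + 1) + 5^5 + 2; at 6: 6^(6 + 1) + 6^6 + 2 = 326594; next = 326593
base 6: 326593 = 6^(6 + 1) + 6^6 + 1; at 7: 7^(7 + 1) + 7^7 + 1 = 6588345; next = 6588344

326593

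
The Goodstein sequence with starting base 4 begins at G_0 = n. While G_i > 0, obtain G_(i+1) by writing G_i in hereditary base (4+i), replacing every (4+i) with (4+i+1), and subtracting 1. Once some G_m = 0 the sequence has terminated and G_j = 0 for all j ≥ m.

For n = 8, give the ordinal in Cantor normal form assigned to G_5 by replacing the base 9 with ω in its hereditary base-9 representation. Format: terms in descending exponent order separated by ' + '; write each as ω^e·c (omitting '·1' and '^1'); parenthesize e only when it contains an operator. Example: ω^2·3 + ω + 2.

ω

base 4: 8 = 2·4; at 5: 2·5 = 10; next = 9
base 5: 9 = 5 + 4; at 6: 6 + 4 = 10; next = 9
base 6: 9 = 6 + 3; at 7: 7 + 3 = 10; next = 9
base 7: 9 = 7 + 2; at 8: 8 + 2 = 10; next = 9
base 8: 9 = 8 + 1; at 9: 9 + 1 = 10; next = 9
base 9: 9 = 9; at 10: 10 = 10; next = 9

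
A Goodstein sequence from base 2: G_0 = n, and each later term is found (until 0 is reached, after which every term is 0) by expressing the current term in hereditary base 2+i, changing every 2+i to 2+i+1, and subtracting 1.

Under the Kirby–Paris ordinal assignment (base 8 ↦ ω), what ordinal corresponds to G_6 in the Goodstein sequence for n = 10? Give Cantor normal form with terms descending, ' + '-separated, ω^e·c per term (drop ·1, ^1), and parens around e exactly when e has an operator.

ω^ω·5 + ω^5·5 + ω^4·5 + ω^3·5 + ω^2·5 + ω·5 + 3

i=0: 10 = 2^(2 + 1) + 2 (b=2); 2→3: 3^(3 + 1) + 3 = 84; 84−1 = 83
i=1: 83 = 3^(3 + 1) + 2 (b=3); 3→4: 4^(4 + 1) + 2 = 1026; 1026−1 = 1025
i=2: 1025 = 4^(4 + 1) + 1 (b=4); 4→5: 5^(5 + 1) + 1 = 15626; 15626−1 = 15625
i=3: 15625 = 5^(5 + 1) (b=5); 5→6: 6^(6 + 1) = 279936; 279936−1 = 279935
i=4: 279935 = 5·6^6 + 5·6^5 + 5·6^4 + 5·6^3 + 5·6^2 + 5·6 + 5 (b=6); 6→7: 5·7^7 + 5·7^5 + 5·7^4 + 5·7^3 + 5·7^2 + 5·7 + 5 = 4215755; 4215755−1 = 4215754
i=5: 4215754 = 5·7^7 + 5·7^5 + 5·7^4 + 5·7^3 + 5·7^2 + 5·7 + 4 (b=7); 7→8: 5·8^8 + 5·8^5 + 5·8^4 + 5·8^3 + 5·8^2 + 5·8 + 4 = 84073324; 84073324−1 = 84073323
i=6: 84073323 = 5·8^8 + 5·8^5 + 5·8^4 + 5·8^3 + 5·8^2 + 5·8 + 3 (b=8); 8→9: 5·9^9 + 5·9^5 + 5·9^4 + 5·9^3 + 5·9^2 + 5·9 + 3 = 1937434593; 1937434593−1 = 1937434592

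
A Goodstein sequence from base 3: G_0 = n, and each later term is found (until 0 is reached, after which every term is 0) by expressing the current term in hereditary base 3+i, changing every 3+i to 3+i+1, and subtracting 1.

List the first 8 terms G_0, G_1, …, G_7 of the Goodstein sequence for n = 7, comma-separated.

(0) 7|_3 = 2·3 + 1 ↦ 2·4 + 1|_4 = 9 ⇒ 8
(1) 8|_4 = 2·4 ↦ 2·5|_5 = 10 ⇒ 9
(2) 9|_5 = 5 + 4 ↦ 6 + 4|_6 = 10 ⇒ 9
(3) 9|_6 = 6 + 3 ↦ 7 + 3|_7 = 10 ⇒ 9
(4) 9|_7 = 7 + 2 ↦ 8 + 2|_8 = 10 ⇒ 9
(5) 9|_8 = 8 + 1 ↦ 9 + 1|_9 = 10 ⇒ 9
(6) 9|_9 = 9 ↦ 10|_10 = 10 ⇒ 9

7, 8, 9, 9, 9, 9, 9, 9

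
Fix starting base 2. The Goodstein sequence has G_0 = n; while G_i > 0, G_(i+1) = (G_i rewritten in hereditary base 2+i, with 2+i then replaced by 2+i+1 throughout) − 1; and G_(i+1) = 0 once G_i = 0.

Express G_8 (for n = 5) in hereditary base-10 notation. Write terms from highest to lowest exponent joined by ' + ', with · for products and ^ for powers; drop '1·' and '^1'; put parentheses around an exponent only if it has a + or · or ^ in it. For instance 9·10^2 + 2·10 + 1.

3·10^3 + 3·10^2 + 2·10 + 5

G_0 = 5. HB_2(5) = 2^2 + 1. Bump = 28. G_1 = 27.
G_1 = 27. HB_3(27) = 3^3. Bump = 256. G_2 = 255.
G_2 = 255. HB_4(255) = 3·4^3 + 3·4^2 + 3·4 + 3. Bump = 468. G_3 = 467.
G_3 = 467. HB_5(467) = 3·5^3 + 3·5^2 + 3·5 + 2. Bump = 776. G_4 = 775.
G_4 = 775. HB_6(775) = 3·6^3 + 3·6^2 + 3·6 + 1. Bump = 1198. G_5 = 1197.
G_5 = 1197. HB_7(1197) = 3·7^3 + 3·7^2 + 3·7. Bump = 1752. G_6 = 1751.
G_6 = 1751. HB_8(1751) = 3·8^3 + 3·8^2 + 2·8 + 7. Bump = 2455. G_7 = 2454.
G_7 = 2454. HB_9(2454) = 3·9^3 + 3·9^2 + 2·9 + 6. Bump = 3326. G_8 = 3325.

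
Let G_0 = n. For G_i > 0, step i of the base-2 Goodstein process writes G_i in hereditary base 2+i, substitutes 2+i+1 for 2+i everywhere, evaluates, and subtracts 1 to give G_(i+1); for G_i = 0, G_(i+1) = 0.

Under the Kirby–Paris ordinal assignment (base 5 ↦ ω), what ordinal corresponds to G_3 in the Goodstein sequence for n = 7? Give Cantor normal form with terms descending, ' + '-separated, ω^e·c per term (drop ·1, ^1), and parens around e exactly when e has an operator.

(0) 7|_2 = 2^2 + 2 + 1 ↦ 3^3 + 3 + 1|_3 = 31 ⇒ 30
(1) 30|_3 = 3^3 + 3 ↦ 4^4 + 4|_4 = 260 ⇒ 259
(2) 259|_4 = 4^4 + 3 ↦ 5^5 + 3|_5 = 3128 ⇒ 3127
(3) 3127|_5 = 5^5 + 2 ↦ 6^6 + 2|_6 = 46658 ⇒ 46657

ω^ω + 2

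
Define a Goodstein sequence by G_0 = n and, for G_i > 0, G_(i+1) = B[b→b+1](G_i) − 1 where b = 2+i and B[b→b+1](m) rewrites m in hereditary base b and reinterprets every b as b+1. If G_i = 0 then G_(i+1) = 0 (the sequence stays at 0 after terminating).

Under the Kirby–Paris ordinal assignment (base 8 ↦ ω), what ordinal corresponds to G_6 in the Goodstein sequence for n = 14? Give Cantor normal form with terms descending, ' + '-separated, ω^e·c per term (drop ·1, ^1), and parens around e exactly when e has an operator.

G_0=14  [base 2] 2^(2 + 1) + 2^2 + 2  →[2↦3]→  3^(3 + 1) + 3^3 + 3 = 111  −1 ⇒ G_1=110
G_1=110  [base 3] 3^(3 + 1) + 3^3 + 2  →[3↦4]→  4^(4 + 1) + 4^4 + 2 = 1282  −1 ⇒ G_2=1281
G_2=1281  [base 4] 4^(4 + 1) + 4^4 + 1  →[4↦5]→  5^(5 + 1) + 5^5 + 1 = 18751  −1 ⇒ G_3=18750
G_3=18750  [base 5] 5^(5 + 1) + 5^5  →[5↦6]→  6^(6 + 1) + 6^6 = 326592  −1 ⇒ G_4=326591
G_4=326591  [base 6] 6^(6 + 1) + 5·6^5 + 5·6^4 + 5·6^3 + 5·6^2 + 5·6 + 5  →[6↦7]→  7^(7 + 1) + 5·7^5 + 5·7^4 + 5·7^3 + 5·7^2 + 5·7 + 5 = 5862841  −1 ⇒ G_5=5862840
G_5=5862840  [base 7] 7^(7 + 1) + 5·7^5 + 5·7^4 + 5·7^3 + 5·7^2 + 5·7 + 4  →[7↦8]→  8^(8 + 1) + 5·8^5 + 5·8^4 + 5·8^3 + 5·8^2 + 5·8 + 4 = 134404972  −1 ⇒ G_6=134404971
G_6=134404971  [base 8] 8^(8 + 1) + 5·8^5 + 5·8^4 + 5·8^3 + 5·8^2 + 5·8 + 3  →[8↦9]→  9^(9 + 1) + 5·9^5 + 5·9^4 + 5·9^3 + 5·9^2 + 5·9 + 3 = 3487116549  −1 ⇒ G_7=3487116548

ω^(ω + 1) + ω^5·5 + ω^4·5 + ω^3·5 + ω^2·5 + ω·5 + 3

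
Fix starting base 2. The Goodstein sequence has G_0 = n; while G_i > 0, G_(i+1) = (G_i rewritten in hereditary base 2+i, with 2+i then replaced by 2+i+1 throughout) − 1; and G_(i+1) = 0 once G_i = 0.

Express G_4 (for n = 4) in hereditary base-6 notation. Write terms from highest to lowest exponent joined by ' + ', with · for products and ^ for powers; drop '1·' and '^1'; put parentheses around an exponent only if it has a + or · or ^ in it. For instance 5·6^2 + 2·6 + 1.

step 0: 4 = 2^2; sub 3 for 2: 3^3; = 27; G_1 = 27−1 = 26
step 1: 26 = 2·3^2 + 2·3 + 2; sub 4 for 3: 2·4^2 + 2·4 + 2; = 42; G_2 = 42−1 = 41
step 2: 41 = 2·4^2 + 2·4 + 1; sub 5 for 4: 2·5^2 + 2·5 + 1; = 61; G_3 = 61−1 = 60
step 3: 60 = 2·5^2 + 2·5; sub 6 for 5: 2·6^2 + 2·6; = 84; G_4 = 84−1 = 83
step 4: 83 = 2·6^2 + 6 + 5; sub 7 for 6: 2·7^2 + 7 + 5; = 110; G_5 = 110−1 = 109

2·6^2 + 6 + 5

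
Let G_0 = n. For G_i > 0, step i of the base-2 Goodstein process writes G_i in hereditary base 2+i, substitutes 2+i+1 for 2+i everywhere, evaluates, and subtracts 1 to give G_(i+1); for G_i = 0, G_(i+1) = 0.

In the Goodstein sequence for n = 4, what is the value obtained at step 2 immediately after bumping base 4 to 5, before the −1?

61

G_0=4  [base 2] 2^2  →[2↦3]→  3^3 = 27  −1 ⇒ G_1=26
G_1=26  [base 3] 2·3^2 + 2·3 + 2  →[3↦4]→  2·4^2 + 2·4 + 2 = 42  −1 ⇒ G_2=41
G_2=41  [base 4] 2·4^2 + 2·4 + 1  →[4↦5]→  2·5^2 + 2·5 + 1 = 61  −1 ⇒ G_3=60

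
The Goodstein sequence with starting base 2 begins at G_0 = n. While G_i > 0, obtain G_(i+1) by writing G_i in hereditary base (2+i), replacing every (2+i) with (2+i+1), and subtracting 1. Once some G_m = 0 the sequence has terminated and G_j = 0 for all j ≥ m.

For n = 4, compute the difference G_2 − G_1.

(0) 4|_2 = 2^2 ↦ 3^3|_3 = 27 ⇒ 26
(1) 26|_3 = 2·3^2 + 2·3 + 2 ↦ 2·4^2 + 2·4 + 2|_4 = 42 ⇒ 41

15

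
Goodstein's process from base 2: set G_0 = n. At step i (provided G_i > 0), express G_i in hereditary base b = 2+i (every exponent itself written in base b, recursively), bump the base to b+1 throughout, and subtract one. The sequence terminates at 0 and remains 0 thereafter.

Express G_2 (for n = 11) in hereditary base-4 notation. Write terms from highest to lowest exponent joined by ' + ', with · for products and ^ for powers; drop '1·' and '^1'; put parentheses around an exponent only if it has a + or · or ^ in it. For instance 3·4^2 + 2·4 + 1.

4^(4 + 1) + 3

G_0 = 11. HB_2(11) = 2^(2 + 1) + 2 + 1. Bump = 85. G_1 = 84.
G_1 = 84. HB_3(84) = 3^(3 + 1) + 3. Bump = 1028. G_2 = 1027.
G_2 = 1027. HB_4(1027) = 4^(4 + 1) + 3. Bump = 15628. G_3 = 15627.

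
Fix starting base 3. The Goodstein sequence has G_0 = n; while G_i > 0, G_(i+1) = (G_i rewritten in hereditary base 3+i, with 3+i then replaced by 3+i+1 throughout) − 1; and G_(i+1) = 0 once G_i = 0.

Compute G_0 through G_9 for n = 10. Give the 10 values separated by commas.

(0) 10|_3 = 3^2 + 1 ↦ 4^2 + 1|_4 = 17 ⇒ 16
(1) 16|_4 = 4^2 ↦ 5^2|_5 = 25 ⇒ 24
(2) 24|_5 = 4·5 + 4 ↦ 4·6 + 4|_6 = 28 ⇒ 27
(3) 27|_6 = 4·6 + 3 ↦ 4·7 + 3|_7 = 31 ⇒ 30
(4) 30|_7 = 4·7 + 2 ↦ 4·8 + 2|_8 = 34 ⇒ 33
(5) 33|_8 = 4·8 + 1 ↦ 4·9 + 1|_9 = 37 ⇒ 36
(6) 36|_9 = 4·9 ↦ 4·10|_10 = 40 ⇒ 39
(7) 39|_10 = 3·10 + 9 ↦ 3·11 + 9|_11 = 42 ⇒ 41
(8) 41|_11 = 3·11 + 8 ↦ 3·12 + 8|_12 = 44 ⇒ 43

10, 16, 24, 27, 30, 33, 36, 39, 41, 43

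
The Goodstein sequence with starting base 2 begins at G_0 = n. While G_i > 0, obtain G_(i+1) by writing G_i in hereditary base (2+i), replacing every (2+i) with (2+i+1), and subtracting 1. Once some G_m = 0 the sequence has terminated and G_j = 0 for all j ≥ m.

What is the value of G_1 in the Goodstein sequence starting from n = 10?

83

[0] 10 ≡ 2^(2 + 1) + 2 (base 2). Lift 3: 84. −1: 83.
[1] 83 ≡ 3^(3 + 1) + 2 (base 3). Lift 4: 1026. −1: 1025.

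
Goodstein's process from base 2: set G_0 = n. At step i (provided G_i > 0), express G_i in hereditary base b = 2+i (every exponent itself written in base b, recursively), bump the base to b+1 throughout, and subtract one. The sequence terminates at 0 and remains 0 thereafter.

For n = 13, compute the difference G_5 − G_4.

base 2: 13 = 2^(2 + 1) + 2^2 + 1; at 3: 3^(3 + 1) + 3^3 + 1 = 109; next = 108
base 3: 108 = 3^(3 + 1) + 3^3; at 4: 4^(4 + 1) + 4^4 = 1280; next = 1279
base 4: 1279 = 4^(4 + 1) + 3·4^3 + 3·4^2 + 3·4 + 3; at 5: 5^(5 + 1) + 3·5^3 + 3·5^2 + 3·5 + 3 = 16093; next = 16092
base 5: 16092 = 5^(5 + 1) + 3·5^3 + 3·5^2 + 3·5 + 2; at 6: 6^(6 + 1) + 3·6^3 + 3·6^2 + 3·6 + 2 = 280712; next = 280711
base 6: 280711 = 6^(6 + 1) + 3·6^3 + 3·6^2 + 3·6 + 1; at 7: 7^(7 + 1) + 3·7^3 + 3·7^2 + 3·7 + 1 = 5765999; next = 5765998

5485287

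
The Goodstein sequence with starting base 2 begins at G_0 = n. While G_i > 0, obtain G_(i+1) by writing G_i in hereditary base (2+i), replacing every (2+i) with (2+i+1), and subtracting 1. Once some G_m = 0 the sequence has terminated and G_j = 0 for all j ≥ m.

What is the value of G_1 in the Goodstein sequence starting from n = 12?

[0] 12 ≡ 2^(2 + 1) + 2^2 (base 2). Lift 3: 108. −1: 107.
[1] 107 ≡ 3^(3 + 1) + 2·3^2 + 2·3 + 2 (base 3). Lift 4: 1066. −1: 1065.

107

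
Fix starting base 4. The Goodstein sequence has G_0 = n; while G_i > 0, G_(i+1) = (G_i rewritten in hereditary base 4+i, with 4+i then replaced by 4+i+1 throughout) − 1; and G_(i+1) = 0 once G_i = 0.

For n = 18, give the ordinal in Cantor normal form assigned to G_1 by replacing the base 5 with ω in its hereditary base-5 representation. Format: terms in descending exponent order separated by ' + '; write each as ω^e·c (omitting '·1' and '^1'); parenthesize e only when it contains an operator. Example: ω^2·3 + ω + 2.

ω^2 + 1

G_0 = 18. HB_4(18) = 4^2 + 2. Bump = 27. G_1 = 26.
G_1 = 26. HB_5(26) = 5^2 + 1. Bump = 37. G_2 = 36.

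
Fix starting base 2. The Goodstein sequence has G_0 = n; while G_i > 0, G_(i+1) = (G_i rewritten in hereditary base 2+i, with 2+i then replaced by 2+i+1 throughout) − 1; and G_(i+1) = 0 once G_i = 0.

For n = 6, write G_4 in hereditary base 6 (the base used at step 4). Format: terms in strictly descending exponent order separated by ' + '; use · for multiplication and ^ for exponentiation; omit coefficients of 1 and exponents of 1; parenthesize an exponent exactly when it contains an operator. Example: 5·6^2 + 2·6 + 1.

G_0=6  [base 2] 2^2 + 2  →[2↦3]→  3^3 + 3 = 30  −1 ⇒ G_1=29
G_1=29  [base 3] 3^3 + 2  →[3↦4]→  4^4 + 2 = 258  −1 ⇒ G_2=257
G_2=257  [base 4] 4^4 + 1  →[4↦5]→  5^5 + 1 = 3126  −1 ⇒ G_3=3125
G_3=3125  [base 5] 5^5  →[5↦6]→  6^6 = 46656  −1 ⇒ G_4=46655
G_4=46655  [base 6] 5·6^5 + 5·6^4 + 5·6^3 + 5·6^2 + 5·6 + 5  →[6↦7]→  5·7^5 + 5·7^4 + 5·7^3 + 5·7^2 + 5·7 + 5 = 98040  −1 ⇒ G_5=98039

5·6^5 + 5·6^4 + 5·6^3 + 5·6^2 + 5·6 + 5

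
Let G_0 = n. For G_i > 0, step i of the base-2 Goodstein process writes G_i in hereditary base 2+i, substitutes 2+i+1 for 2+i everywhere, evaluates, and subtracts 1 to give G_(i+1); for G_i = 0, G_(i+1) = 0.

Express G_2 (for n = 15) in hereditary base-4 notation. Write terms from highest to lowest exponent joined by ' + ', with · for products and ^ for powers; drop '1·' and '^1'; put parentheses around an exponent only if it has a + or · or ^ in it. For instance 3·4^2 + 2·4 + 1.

step 0: 15 = 2^(2 + 1) + 2^2 + 2 + 1; sub 3 for 2: 3^(3 + 1) + 3^3 + 3 + 1; = 112; G_1 = 112−1 = 111
step 1: 111 = 3^(3 + 1) + 3^3 + 3; sub 4 for 3: 4^(4 + 1) + 4^4 + 4; = 1284; G_2 = 1284−1 = 1283
step 2: 1283 = 4^(4 + 1) + 4^4 + 3; sub 5 for 4: 5^(5 + 1) + 5^5 + 3; = 18753; G_3 = 18753−1 = 18752

4^(4 + 1) + 4^4 + 3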